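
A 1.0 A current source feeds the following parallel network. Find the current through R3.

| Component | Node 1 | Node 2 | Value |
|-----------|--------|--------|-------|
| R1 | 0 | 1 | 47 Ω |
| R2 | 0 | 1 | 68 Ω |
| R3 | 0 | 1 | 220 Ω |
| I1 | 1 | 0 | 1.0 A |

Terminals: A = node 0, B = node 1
All resistors sit directly between nodes 0 and 1, so they are in parallel and share one voltage V; the full source current 1 A splits among them.
1/R_par = 1/47 + 1/68 + 1/220 = 0.04053 S  =>  R_par = 24.67 Ω
V = I × R_par = 1 × 24.67 = 24.67 V
I_R3 = V/R3 = 24.67/220 = 0.1122 A

Final answer: 0.1122 A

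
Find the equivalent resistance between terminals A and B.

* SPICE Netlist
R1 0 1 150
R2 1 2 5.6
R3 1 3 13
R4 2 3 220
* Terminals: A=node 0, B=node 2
Reduce the network between node 0 (A) and node 2 (B) by series/parallel combination:
  Rs1 = R3 + R4 (series, joined only at node 3) = 13 + 220 = 233 Ω
  Rp1 = R2 ‖ Rs1 (parallel, both between nodes 1 and 2) = 1/(1/5.6 + 1/233) = 5.469 Ω
  Rs2 = R1 + Rp1 (series, joined only at node 1) = 150 + 5.469 = 155.5 Ω
R_eq = 155.5 Ω

Final answer: 155.5 Ω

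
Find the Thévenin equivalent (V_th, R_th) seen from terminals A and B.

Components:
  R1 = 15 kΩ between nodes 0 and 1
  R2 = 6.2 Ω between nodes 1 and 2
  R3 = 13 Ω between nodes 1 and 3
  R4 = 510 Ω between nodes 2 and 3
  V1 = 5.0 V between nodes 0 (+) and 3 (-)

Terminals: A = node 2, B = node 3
Step 1 — V_th is the open-circuit voltage V_A - V_B (nothing connected across the terminals).
Nodal analysis, taking node 3 as the 0 V reference.
Source V1 fixes V_0 = 5 V.
KCL at each unknown node (sum of currents leaving = 0; resistances in Ω):
  Node 1: (V_1 - 5)/15000 + (V_1 - V_2)/6.2 + (V_1 - 0)/13 = 0
  Node 2: (V_2 - V_1)/6.2 + (V_2 - 0)/510 = 0
Collecting terms (coefficients in siemens):
  0.2383·V_1 - 0.1613·V_2 = 0.0003333
  0.1633·V_2 - 0.1613·V_1 = 0
Determinant D = (0.2383)(0.1633) - (-0.1613)(-0.1613) = 0.01288
V_1 = [(0.0003333)(0.1633) - (-0.1613)(0)]/D = 0.004223 V
V_2 = [(0.2383)(0) - (0.0003333)(-0.1613)]/D = 0.004173 V
V_th = V_2 - V_3 = 0.004173 - 0 = 0.004173 V
Step 2 — R_th: zero the source — replace V1 by a short circuit (node 3 merges into node 0) — and find the resistance seen between A (node 2) and B (node 0).
Reduce the network between node 2 (A) and node 0 (B) by series/parallel combination:
  Rp1 = R1 ‖ R3 (parallel, both between nodes 0 and 1) = 1/(1/15000 + 1/13) = 12.99 Ω
  Rs1 = R2 + Rp1 (series, joined only at node 1) = 6.2 + 12.99 = 19.19 Ω
  Rp2 = R4 ‖ Rs1 (parallel, both between nodes 0 and 2) = 1/(1/510 + 1/19.19) = 18.49 Ω
R_th = 18.49 Ω

Final answer: V_th = 0.004173 V, R_th = 18.49 Ω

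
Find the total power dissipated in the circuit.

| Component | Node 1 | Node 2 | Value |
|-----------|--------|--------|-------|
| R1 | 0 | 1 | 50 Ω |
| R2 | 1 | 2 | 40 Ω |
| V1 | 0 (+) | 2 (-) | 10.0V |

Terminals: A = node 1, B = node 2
Nodal analysis, taking node 2 as the 0 V reference.
Source V1 fixes V_0 = 10 V.
KCL at each unknown node (sum of currents leaving = 0; resistances in Ω):
  Node 1: (V_1 - 10)/50 + (V_1 - 0)/40 = 0
Collecting terms: 0.045 × V_1 = 0.2  =>  V_1 = 4.444 V
Power in each resistor, P = (ΔV)²/R:
  P_R1 = (10 - 4.444)²/50 = 0.6173 W
  P_R2 = (4.444 - 0)²/40 = 0.4938 W
P_total = P_R1 + P_R2 = 1.111 W

Final answer: 1.111 W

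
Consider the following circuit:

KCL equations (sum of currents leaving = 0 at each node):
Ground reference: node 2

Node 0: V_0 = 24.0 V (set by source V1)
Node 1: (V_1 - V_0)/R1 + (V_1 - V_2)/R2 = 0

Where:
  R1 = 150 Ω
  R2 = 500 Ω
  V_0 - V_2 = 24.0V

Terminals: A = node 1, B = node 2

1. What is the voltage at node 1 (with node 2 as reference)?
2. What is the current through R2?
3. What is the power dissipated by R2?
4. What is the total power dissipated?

Nodal analysis, taking node 2 as the 0 V reference.
Source V1 fixes V_0 = 24 V.
KCL at each unknown node (sum of currents leaving = 0; resistances in Ω):
  Node 1: (V_1 - 24)/150 + (V_1 - 0)/500 = 0
Collecting terms: 0.008667 × V_1 = 0.16  =>  V_1 = 18.46 V
Part 1:
  Read off the nodal solution: V_1 = 18.46 V
Part 2:
  I_R2 = (V_1 - V_2)/R2 = (18.46 - 0)/500 = 0.03692 A
  Magnitude: I_R2 = 0.03692 A
Part 3:
  I_R2 = (V_1 - V_2)/R2 = (18.46 - 0)/500 = 0.03692 A
  P_R2 = I_R2² × R2 = (0.03692)² × 500 = 0.6817 W
Part 4:
  Power in each resistor, P = (ΔV)²/R:
    P_R1 = (24 - 18.46)²/150 = 0.2045 W
    P_R2 = (18.46 - 0)²/500 = 0.6817 W
  P_total = P_R1 + P_R2 = 0.8862 W

Final answers:
1. V_1 = 18.46 V
2. I_R2 = 0.03692 A
3. P_R2 = 0.6817 W
4. P_total = 0.8862 W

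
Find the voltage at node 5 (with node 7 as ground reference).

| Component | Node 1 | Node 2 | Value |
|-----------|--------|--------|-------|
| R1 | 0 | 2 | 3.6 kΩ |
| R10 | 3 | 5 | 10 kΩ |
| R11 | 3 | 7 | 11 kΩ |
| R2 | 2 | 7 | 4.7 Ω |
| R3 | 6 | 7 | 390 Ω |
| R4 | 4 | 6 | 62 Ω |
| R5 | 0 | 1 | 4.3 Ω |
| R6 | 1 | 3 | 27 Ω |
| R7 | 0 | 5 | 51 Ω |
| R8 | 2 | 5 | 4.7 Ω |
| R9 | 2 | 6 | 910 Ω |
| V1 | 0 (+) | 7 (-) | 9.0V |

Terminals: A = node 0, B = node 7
Nodal analysis, taking node 7 as the 0 V reference.
Source V1 fixes V_0 = 9 V.
KCL at each unknown node (sum of currents leaving = 0; resistances in Ω):
  Node 1: (V_1 - 9)/4.3 + (V_1 - V_3)/27 = 0
  Node 2: (V_2 - 9)/3600 + (V_2 - 0)/4.7 + (V_2 - V_5)/4.7 + (V_2 - V_6)/910 = 0
  Node 3: (V_3 - V_1)/27 + (V_3 - V_5)/10000 + (V_3 - 0)/11000 = 0
  Node 4: (V_4 - V_6)/62 = 0
  Node 5: (V_5 - 9)/51 + (V_5 - V_2)/4.7 + (V_5 - V_3)/10000 = 0
  Node 6: (V_6 - 0)/390 + (V_6 - V_4)/62 + (V_6 - V_2)/910 = 0
Collecting terms (coefficients in siemens):
  0.2696·V_1 - 0.03704·V_3 = 2.093
  0.4269·V_2 - 0.2128·V_5 - 0.001099·V_6 = 0.0025
  0.03723·V_3 - 0.03704·V_1 - 0.0001·V_5 = 0
  0.01613·V_4 - 0.01613·V_6 = 0
  0.2325·V_5 - 0.2128·V_2 - 0.0001·V_3 = 0.1765
  0.01979·V_6 - 0.001099·V_2 - 0.01613·V_4 = 0
Solving these 6 simultaneous equations (Gaussian elimination) gives:
  V_1 = 8.993 V, V_2 = 0.7109 V, V_3 = 8.951 V, V_4 = 0.2133 V
  V_5 = 1.414 V, V_6 = 0.2133 V
The requested potential is V_5 = 1.414 V.

Final answer: V_5 = 1.414 V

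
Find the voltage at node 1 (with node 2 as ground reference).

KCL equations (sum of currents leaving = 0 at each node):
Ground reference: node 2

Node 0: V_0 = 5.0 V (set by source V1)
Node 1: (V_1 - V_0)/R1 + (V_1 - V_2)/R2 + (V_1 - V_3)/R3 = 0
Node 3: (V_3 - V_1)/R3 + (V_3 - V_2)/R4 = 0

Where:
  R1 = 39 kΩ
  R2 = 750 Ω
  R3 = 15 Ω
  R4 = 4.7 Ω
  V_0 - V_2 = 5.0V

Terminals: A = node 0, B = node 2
Nodal analysis, taking node 2 as the 0 V reference.
Source V1 fixes V_0 = 5 V.
KCL at each unknown node (sum of currents leaving = 0; resistances in Ω):
  Node 1: (V_1 - 5)/39000 + (V_1 - 0)/750 + (V_1 - V_3)/15 = 0
  Node 3: (V_3 - V_1)/15 + (V_3 - 0)/4.7 = 0
Collecting terms (coefficients in siemens):
  0.06803·V_1 - 0.06667·V_3 = 0.0001282
  0.2794·V_3 - 0.06667·V_1 = 0
Determinant D = (0.06803)(0.2794) - (-0.06667)(-0.06667) = 0.01456
V_1 = [(0.0001282)(0.2794) - (-0.06667)(0)]/D = 0.00246 V
V_3 = [(0.06803)(0) - (0.0001282)(-0.06667)]/D = 0.0005869 V
The requested potential is V_1 = 0.00246 V.

Final answer: V_1 = 0.00246 V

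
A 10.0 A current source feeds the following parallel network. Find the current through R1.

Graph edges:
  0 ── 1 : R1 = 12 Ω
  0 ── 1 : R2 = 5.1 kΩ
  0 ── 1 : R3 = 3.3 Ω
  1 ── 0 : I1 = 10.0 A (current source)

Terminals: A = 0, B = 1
All resistors sit directly between nodes 0 and 1, so they are in parallel and share one voltage V; the full source current 10 A splits among them.
1/R_par = 1/12 + 1/5100 + 1/3.3 = 0.3866 S  =>  R_par = 2.587 Ω
V = I × R_par = 10 × 2.587 = 25.87 V
I_R1 = V/R1 = 25.87/12 = 2.156 A

Final answer: 2.156 A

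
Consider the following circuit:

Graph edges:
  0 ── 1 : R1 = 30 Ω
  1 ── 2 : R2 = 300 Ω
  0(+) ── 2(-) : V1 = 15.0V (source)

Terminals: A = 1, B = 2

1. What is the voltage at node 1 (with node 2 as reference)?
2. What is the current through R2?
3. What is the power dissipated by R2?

Nodal analysis, taking node 2 as the 0 V reference.
Source V1 fixes V_0 = 15 V.
KCL at each unknown node (sum of currents leaving = 0; resistances in Ω):
  Node 1: (V_1 - 15)/30 + (V_1 - 0)/300 = 0
Collecting terms: 0.03667 × V_1 = 0.5  =>  V_1 = 13.64 V
Part 1:
  Read off the nodal solution: V_1 = 13.64 V
Part 2:
  I_R2 = (V_1 - V_2)/R2 = (13.64 - 0)/300 = 0.04545 A
  Magnitude: I_R2 = 0.04545 A
Part 3:
  I_R2 = (V_1 - V_2)/R2 = (13.64 - 0)/300 = 0.04545 A
  P_R2 = I_R2² × R2 = (0.04545)² × 300 = 0.6198 W

Final answers:
1. V_1 = 13.64 V
2. I_R2 = 0.04545 A
3. P_R2 = 0.6198 W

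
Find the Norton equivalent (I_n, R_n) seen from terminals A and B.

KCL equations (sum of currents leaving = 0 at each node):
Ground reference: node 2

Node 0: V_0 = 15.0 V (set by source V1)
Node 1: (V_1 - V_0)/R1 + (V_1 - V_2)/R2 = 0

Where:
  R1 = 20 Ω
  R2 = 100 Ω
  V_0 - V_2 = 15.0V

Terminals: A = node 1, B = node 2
Find the Thévenin equivalent first; then I_n = V_th/R_th and R_n = R_th.
Step 1 — V_th is the open-circuit voltage V_A - V_B (nothing connected across the terminals).
Nodal analysis, taking node 2 as the 0 V reference.
Source V1 fixes V_0 = 15 V.
KCL at each unknown node (sum of currents leaving = 0; resistances in Ω):
  Node 1: (V_1 - 15)/20 + (V_1 - 0)/100 = 0
Collecting terms: 0.06 × V_1 = 0.75  =>  V_1 = 12.5 V
V_th = V_1 - V_2 = 12.5 - 0 = 12.5 V
Step 2 — R_th: zero the source — replace V1 by a short circuit (node 2 merges into node 0) — and find the resistance seen between A (node 1) and B (node 0).
Reduce the network between node 1 (A) and node 0 (B) by series/parallel combination:
  Rp1 = R1 ‖ R2 (parallel, both between nodes 0 and 1) = 1/(1/20 + 1/100) = 16.67 Ω
R_th = 16.67 Ω
I_n = V_th/R_th = 12.5/16.67 = 0.75 A, and R_n = R_th = 16.67 Ω

Final answer: I_n = 0.75 A, R_n = 16.67 Ω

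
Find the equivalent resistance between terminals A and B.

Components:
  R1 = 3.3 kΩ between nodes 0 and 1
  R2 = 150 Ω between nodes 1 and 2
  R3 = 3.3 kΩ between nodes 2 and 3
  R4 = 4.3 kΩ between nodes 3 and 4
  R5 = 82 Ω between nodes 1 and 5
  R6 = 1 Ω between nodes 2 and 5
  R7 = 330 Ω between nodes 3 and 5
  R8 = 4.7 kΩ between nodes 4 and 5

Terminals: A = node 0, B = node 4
The network is not a plain series/parallel combination. Inject a 1 A test current into terminal A (node 0) and return it from terminal B (node 4); then R_eq = V_A / (1 A).
Nodal analysis, taking node 4 as the 0 V reference.
Current source I_test pushes 1 A into node 0 and draws it out of node 4.
KCL at each unknown node (sum of currents leaving = 0; resistances in Ω):
  Node 0: (V_0 - V_1)/3300 - 1 = 0
  Node 1: (V_1 - V_0)/3300 + (V_1 - V_2)/150 + (V_1 - V_5)/82 = 0
  Node 2: (V_2 - V_1)/150 + (V_2 - V_3)/3300 + (V_2 - V_5)/1 = 0
  Node 3: (V_3 - V_2)/3300 + (V_3 - 0)/4300 + (V_3 - V_5)/330 = 0
  Node 5: (V_5 - V_1)/82 + (V_5 - V_2)/1 + (V_5 - V_3)/330 + (V_5 - 0)/4700 = 0
Collecting terms (coefficients in siemens):
  0.000303·V_0 - 0.000303·V_1 = 1
  0.01916·V_1 - 0.000303·V_0 - 0.006667·V_2 - 0.0122·V_5 = 0
  1.007·V_2 - 0.006667·V_1 - 0.000303·V_3 - 1·V_5 = 0
  0.003566·V_3 - 0.000303·V_2 - 0.00303·V_5 = 0
  1.015·V_5 - 0.0122·V_1 - 1·V_2 - 0.00303·V_3 = 0
Solving these 5 simultaneous equations (Gaussian elimination) gives:
  V_0 = 5678 V, V_1 = 2378 V, V_2 = 2325 V, V_3 = 2173 V
  V_5 = 2325 V
R_eq = V_0 / 1 A = 5678 Ω = 5.678 kΩ

Final answer: 5.678 kΩ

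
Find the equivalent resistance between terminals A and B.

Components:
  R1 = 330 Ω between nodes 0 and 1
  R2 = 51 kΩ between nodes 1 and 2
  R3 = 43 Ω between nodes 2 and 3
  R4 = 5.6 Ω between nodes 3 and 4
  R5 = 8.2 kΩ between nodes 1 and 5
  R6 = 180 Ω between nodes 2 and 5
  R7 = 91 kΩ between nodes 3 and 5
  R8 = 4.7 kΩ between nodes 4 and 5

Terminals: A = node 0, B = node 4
The network is not a plain series/parallel combination. Inject a 1 A test current into terminal A (node 0) and return it from terminal B (node 4); then R_eq = V_A / (1 A).
Nodal analysis, taking node 4 as the 0 V reference.
Current source I_test pushes 1 A into node 0 and draws it out of node 4.
KCL at each unknown node (sum of currents leaving = 0; resistances in Ω):
  Node 0: (V_0 - V_1)/330 - 1 = 0
  Node 1: (V_1 - V_0)/330 + (V_1 - V_2)/51000 + (V_1 - V_5)/8200 = 0
  Node 2: (V_2 - V_1)/51000 + (V_2 - V_3)/43 + (V_2 - V_5)/180 = 0
  Node 3: (V_3 - V_2)/43 + (V_3 - 0)/5.6 + (V_3 - V_5)/91000 = 0
  Node 5: (V_5 - V_1)/8200 + (V_5 - V_2)/180 + (V_5 - V_3)/91000 + (V_5 - 0)/4700 = 0
Collecting terms (coefficients in siemens):
  0.00303·V_0 - 0.00303·V_1 = 1
  0.003172·V_1 - 0.00303·V_0 - 0.00001961·V_2 - 0.000122·V_5 = 0
  0.02883·V_2 - 0.00001961·V_1 - 0.02326·V_3 - 0.005556·V_5 = 0
  0.2018·V_3 - 0.02326·V_2 - 0.00001099·V_5 = 0
  0.005901·V_5 - 0.000122·V_1 - 0.005556·V_2 - 0.00001099·V_3 = 0
Solving these 5 simultaneous equations (Gaussian elimination) gives:
  V_0 = 7567 V, V_1 = 7237 V, V_2 = 46.51 V, V_3 = 5.37 V
  V_5 = 193.4 V
R_eq = V_0 / 1 A = 7567 Ω = 7.567 kΩ

Final answer: 7.567 kΩ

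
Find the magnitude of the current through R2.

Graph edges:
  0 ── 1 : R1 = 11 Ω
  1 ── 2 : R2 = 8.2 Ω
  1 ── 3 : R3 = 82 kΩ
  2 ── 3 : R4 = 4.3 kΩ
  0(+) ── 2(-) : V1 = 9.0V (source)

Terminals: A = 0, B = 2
Nodal analysis, taking node 2 as the 0 V reference.
Source V1 fixes V_0 = 9 V.
KCL at each unknown node (sum of currents leaving = 0; resistances in Ω):
  Node 1: (V_1 - 9)/11 + (V_1 - 0)/8.2 + (V_1 - V_3)/82000 = 0
  Node 3: (V_3 - V_1)/82000 + (V_3 - 0)/4300 = 0
Collecting terms (coefficients in siemens):
  0.2129·V_1 - 0.0000122·V_3 = 0.8182
  0.0002448·V_3 - 0.0000122·V_1 = 0
Determinant D = (0.2129)(0.0002448) - (-0.0000122)(-0.0000122) = 0.0000521
V_1 = [(0.8182)(0.0002448) - (-0.0000122)(0)]/D = 3.844 V
V_3 = [(0.2129)(0) - (0.8182)(-0.0000122)]/D = 0.1915 V
I_R2 = (V_1 - V_2)/R2 = (3.844 - 0)/8.2 = 0.4687 A
|I_R2| = 0.4687 A

Final answer: |I_R2| = 0.4687 A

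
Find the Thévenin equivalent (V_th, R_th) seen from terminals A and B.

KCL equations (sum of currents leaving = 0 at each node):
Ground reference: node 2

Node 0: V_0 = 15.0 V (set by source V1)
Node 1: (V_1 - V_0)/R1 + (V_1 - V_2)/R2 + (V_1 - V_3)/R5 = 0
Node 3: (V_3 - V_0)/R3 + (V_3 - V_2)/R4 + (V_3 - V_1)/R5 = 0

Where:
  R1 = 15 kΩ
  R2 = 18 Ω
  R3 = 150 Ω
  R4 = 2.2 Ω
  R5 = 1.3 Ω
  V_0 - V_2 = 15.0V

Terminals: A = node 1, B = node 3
Step 1 — V_th is the open-circuit voltage V_A - V_B (nothing connected across the terminals).
Nodal analysis, taking node 2 as the 0 V reference.
Source V1 fixes V_0 = 15 V.
KCL at each unknown node (sum of currents leaving = 0; resistances in Ω):
  Node 1: (V_1 - 15)/15000 + (V_1 - 0)/18 + (V_1 - V_3)/1.3 = 0
  Node 3: (V_3 - 15)/150 + (V_3 - 0)/2.2 + (V_3 - V_1)/1.3 = 0
Collecting terms (coefficients in siemens):
  0.8249·V_1 - 0.7692·V_3 = 0.001
  1.23·V_3 - 0.7692·V_1 = 0.1
Determinant D = (0.8249)(1.23) - (-0.7692)(-0.7692) = 0.4232
V_1 = [(0.001)(1.23) - (-0.7692)(0.1)]/D = 0.1847 V
V_3 = [(0.8249)(0.1) - (0.001)(-0.7692)]/D = 0.1967 V
V_th = V_1 - V_3 = 0.1847 - 0.1967 = -0.01205 V
Step 2 — R_th: zero the source — replace V1 by a short circuit (node 2 merges into node 0) — and find the resistance seen between A (node 1) and B (node 3).
Reduce the network between node 1 (A) and node 3 (B) by series/parallel combination:
  Rp1 = R1 ‖ R2 (parallel, both between nodes 0 and 1) = 1/(1/15000 + 1/18) = 17.98 Ω
  Rp2 = R3 ‖ R4 (parallel, both between nodes 0 and 3) = 1/(1/150 + 1/2.2) = 2.168 Ω
  Rs1 = Rp1 + Rp2 (series, joined only at node 0) = 17.98 + 2.168 = 20.15 Ω
  Rp3 = R5 ‖ Rs1 (parallel, both between nodes 1 and 3) = 1/(1/1.3 + 1/20.15) = 1.221 Ω
R_th = 1.221 Ω

Final answer: V_th = -0.01205 V, R_th = 1.221 Ω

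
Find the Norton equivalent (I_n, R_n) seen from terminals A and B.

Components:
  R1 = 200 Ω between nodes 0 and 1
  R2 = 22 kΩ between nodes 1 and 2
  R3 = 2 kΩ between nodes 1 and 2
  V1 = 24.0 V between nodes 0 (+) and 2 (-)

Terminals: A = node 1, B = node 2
Find the Thévenin equivalent first; then I_n = V_th/R_th and R_n = R_th.
Step 1 — V_th is the open-circuit voltage V_A - V_B (nothing connected across the terminals).
Nodal analysis, taking node 2 as the 0 V reference.
Source V1 fixes V_0 = 24 V.
KCL at each unknown node (sum of currents leaving = 0; resistances in Ω):
  Node 1: (V_1 - 24)/200 + (V_1 - 0)/22000 + (V_1 - 0)/2000 = 0
Collecting terms: 0.005545 × V_1 = 0.12  =>  V_1 = 21.64 V
V_th = V_1 - V_2 = 21.64 - 0 = 21.64 V
Step 2 — R_th: zero the source — replace V1 by a short circuit (node 2 merges into node 0) — and find the resistance seen between A (node 1) and B (node 0).
Reduce the network between node 1 (A) and node 0 (B) by series/parallel combination:
  Rp1 = R1 ‖ R2 ‖ R3 (parallel, all between nodes 0 and 1) = 1/(1/200 + 1/22000 + 1/2000) = 180.3 Ω
R_th = 180.3 Ω
I_n = V_th/R_th = 21.64/180.3 = 0.12 A, and R_n = R_th = 180.3 Ω

Final answer: I_n = 0.12 A, R_n = 180.3 Ω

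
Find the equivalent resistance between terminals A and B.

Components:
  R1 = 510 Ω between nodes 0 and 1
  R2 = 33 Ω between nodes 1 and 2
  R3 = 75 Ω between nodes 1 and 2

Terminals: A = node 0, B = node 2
Reduce the network between node 0 (A) and node 2 (B) by series/parallel combination:
  Rp1 = R2 ‖ R3 (parallel, both between nodes 1 and 2) = 1/(1/33 + 1/75) = 22.92 Ω
  Rs1 = R1 + Rp1 (series, joined only at node 1) = 510 + 22.92 = 532.9 Ω
R_eq = 532.9 Ω

Final answer: 532.9 Ω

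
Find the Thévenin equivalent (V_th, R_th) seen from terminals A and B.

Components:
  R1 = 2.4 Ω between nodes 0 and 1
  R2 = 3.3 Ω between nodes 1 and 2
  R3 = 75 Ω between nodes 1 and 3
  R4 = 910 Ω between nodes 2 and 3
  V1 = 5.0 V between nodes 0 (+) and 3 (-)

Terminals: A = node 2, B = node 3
Step 1 — V_th is the open-circuit voltage V_A - V_B (nothing connected across the terminals).
Nodal analysis, taking node 3 as the 0 V reference.
Source V1 fixes V_0 = 5 V.
KCL at each unknown node (sum of currents leaving = 0; resistances in Ω):
  Node 1: (V_1 - 5)/2.4 + (V_1 - V_2)/3.3 + (V_1 - 0)/75 = 0
  Node 2: (V_2 - V_1)/3.3 + (V_2 - 0)/910 = 0
Collecting terms (coefficients in siemens):
  0.733·V_1 - 0.303·V_2 = 2.083
  0.3041·V_2 - 0.303·V_1 = 0
Determinant D = (0.733)(0.3041) - (-0.303)(-0.303) = 0.1311
V_1 = [(2.083)(0.3041) - (-0.303)(0)]/D = 4.833 V
V_2 = [(0.733)(0) - (2.083)(-0.303)]/D = 4.815 V
V_th = V_2 - V_3 = 4.815 - 0 = 4.815 V
Step 2 — R_th: zero the source — replace V1 by a short circuit (node 3 merges into node 0) — and find the resistance seen between A (node 2) and B (node 0).
Reduce the network between node 2 (A) and node 0 (B) by series/parallel combination:
  Rp1 = R1 ‖ R3 (parallel, both between nodes 0 and 1) = 1/(1/2.4 + 1/75) = 2.326 Ω
  Rs1 = R2 + Rp1 (series, joined only at node 1) = 3.3 + 2.326 = 5.626 Ω
  Rp2 = R4 ‖ Rs1 (parallel, both between nodes 0 and 2) = 1/(1/910 + 1/5.626) = 5.591 Ω
R_th = 5.591 Ω

Final answer: V_th = 4.815 V, R_th = 5.591 Ω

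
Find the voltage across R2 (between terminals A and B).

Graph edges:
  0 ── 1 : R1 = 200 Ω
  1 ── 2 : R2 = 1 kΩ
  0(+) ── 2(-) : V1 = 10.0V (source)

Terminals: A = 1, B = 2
R1 and R2 are in series across V1 (node 0 → node 1 → node 2), and the output A–B is taken across R2, so this is a voltage divider.
Series current: I = V1/(R1 + R2) = 10/(200 + 1000) = 10/1200 = 0.008333 A
V_R2 = I × R2 = V1 × R2/(R1 + R2) = 10 × 1000/1200 = 8.333 V

Final answer: 8.333 V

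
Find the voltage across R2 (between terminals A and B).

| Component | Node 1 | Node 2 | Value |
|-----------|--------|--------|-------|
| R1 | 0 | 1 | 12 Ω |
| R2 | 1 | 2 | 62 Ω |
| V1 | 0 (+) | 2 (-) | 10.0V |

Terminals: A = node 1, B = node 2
R1 and R2 are in series across V1 (node 0 → node 1 → node 2), and the output A–B is taken across R2, so this is a voltage divider.
Series current: I = V1/(R1 + R2) = 10/(12 + 62) = 10/74 = 0.1351 A
V_R2 = I × R2 = V1 × R2/(R1 + R2) = 10 × 62/74 = 8.378 V

Final answer: 8.378 V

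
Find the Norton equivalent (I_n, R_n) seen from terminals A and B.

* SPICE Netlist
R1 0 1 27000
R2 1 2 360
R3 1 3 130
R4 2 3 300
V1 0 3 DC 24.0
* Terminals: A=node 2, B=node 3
Find the Thévenin equivalent first; then I_n = V_th/R_th and R_n = R_th.
Step 1 — V_th is the open-circuit voltage V_A - V_B (nothing connected across the terminals).
Nodal analysis, taking node 3 as the 0 V reference.
Source V1 fixes V_0 = 24 V.
KCL at each unknown node (sum of currents leaving = 0; resistances in Ω):
  Node 1: (V_1 - 24)/27000 + (V_1 - V_2)/360 + (V_1 - 0)/130 = 0
  Node 2: (V_2 - V_1)/360 + (V_2 - 0)/300 = 0
Collecting terms (coefficients in siemens):
  0.01051·V_1 - 0.002778·V_2 = 0.0008889
  0.006111·V_2 - 0.002778·V_1 = 0
Determinant D = (0.01051)(0.006111) - (-0.002778)(-0.002778) = 0.00005649
V_1 = [(0.0008889)(0.006111) - (-0.002778)(0)]/D = 0.09615 V
V_2 = [(0.01051)(0) - (0.0008889)(-0.002778)]/D = 0.04371 V
V_th = V_2 - V_3 = 0.04371 - 0 = 0.04371 V
Step 2 — R_th: zero the source — replace V1 by a short circuit (node 3 merges into node 0) — and find the resistance seen between A (node 2) and B (node 0).
Reduce the network between node 2 (A) and node 0 (B) by series/parallel combination:
  Rp1 = R1 ‖ R3 (parallel, both between nodes 0 and 1) = 1/(1/27000 + 1/130) = 129.4 Ω
  Rs1 = R2 + Rp1 (series, joined only at node 1) = 360 + 129.4 = 489.4 Ω
  Rp2 = R4 ‖ Rs1 (parallel, both between nodes 0 and 2) = 1/(1/300 + 1/489.4) = 186 Ω
R_th = 186 Ω
I_n = V_th/R_th = 0.04371/186 = 0.000235 A, and R_n = R_th = 186 Ω

Final answer: I_n = 0.000235 A, R_n = 186 Ω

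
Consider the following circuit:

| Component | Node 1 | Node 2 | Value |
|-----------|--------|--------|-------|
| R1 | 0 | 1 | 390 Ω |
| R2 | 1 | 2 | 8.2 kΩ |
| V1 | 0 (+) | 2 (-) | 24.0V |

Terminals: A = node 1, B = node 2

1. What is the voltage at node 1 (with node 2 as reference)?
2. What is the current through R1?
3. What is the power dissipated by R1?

Nodal analysis, taking node 2 as the 0 V reference.
Source V1 fixes V_0 = 24 V.
KCL at each unknown node (sum of currents leaving = 0; resistances in Ω):
  Node 1: (V_1 - 24)/390 + (V_1 - 0)/8200 = 0
Collecting terms: 0.002686 × V_1 = 0.06154  =>  V_1 = 22.91 V
Part 1:
  Read off the nodal solution: V_1 = 22.91 V
Part 2:
  I_R1 = (V_0 - V_1)/R1 = (24 - 22.91)/390 = 0.002794 A
  Magnitude: I_R1 = 0.002794 A
Part 3:
  I_R1 = (V_0 - V_1)/R1 = (24 - 22.91)/390 = 0.002794 A
  P_R1 = I_R1² × R1 = (0.002794)² × 390 = 0.003044 W

Final answers:
1. V_1 = 22.91 V
2. I_R1 = 0.002794 A
3. P_R1 = 0.003044 W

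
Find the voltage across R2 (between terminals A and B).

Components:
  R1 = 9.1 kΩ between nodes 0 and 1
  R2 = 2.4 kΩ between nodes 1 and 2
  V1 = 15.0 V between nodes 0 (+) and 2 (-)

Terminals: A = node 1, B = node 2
R1 and R2 are in series across V1 (node 0 → node 1 → node 2), and the output A–B is taken across R2, so this is a voltage divider.
Series current: I = V1/(R1 + R2) = 15/(9100 + 2400) = 15/11500 = 0.001304 A
V_R2 = I × R2 = V1 × R2/(R1 + R2) = 15 × 2400/11500 = 3.13 V

Final answer: 3.13 V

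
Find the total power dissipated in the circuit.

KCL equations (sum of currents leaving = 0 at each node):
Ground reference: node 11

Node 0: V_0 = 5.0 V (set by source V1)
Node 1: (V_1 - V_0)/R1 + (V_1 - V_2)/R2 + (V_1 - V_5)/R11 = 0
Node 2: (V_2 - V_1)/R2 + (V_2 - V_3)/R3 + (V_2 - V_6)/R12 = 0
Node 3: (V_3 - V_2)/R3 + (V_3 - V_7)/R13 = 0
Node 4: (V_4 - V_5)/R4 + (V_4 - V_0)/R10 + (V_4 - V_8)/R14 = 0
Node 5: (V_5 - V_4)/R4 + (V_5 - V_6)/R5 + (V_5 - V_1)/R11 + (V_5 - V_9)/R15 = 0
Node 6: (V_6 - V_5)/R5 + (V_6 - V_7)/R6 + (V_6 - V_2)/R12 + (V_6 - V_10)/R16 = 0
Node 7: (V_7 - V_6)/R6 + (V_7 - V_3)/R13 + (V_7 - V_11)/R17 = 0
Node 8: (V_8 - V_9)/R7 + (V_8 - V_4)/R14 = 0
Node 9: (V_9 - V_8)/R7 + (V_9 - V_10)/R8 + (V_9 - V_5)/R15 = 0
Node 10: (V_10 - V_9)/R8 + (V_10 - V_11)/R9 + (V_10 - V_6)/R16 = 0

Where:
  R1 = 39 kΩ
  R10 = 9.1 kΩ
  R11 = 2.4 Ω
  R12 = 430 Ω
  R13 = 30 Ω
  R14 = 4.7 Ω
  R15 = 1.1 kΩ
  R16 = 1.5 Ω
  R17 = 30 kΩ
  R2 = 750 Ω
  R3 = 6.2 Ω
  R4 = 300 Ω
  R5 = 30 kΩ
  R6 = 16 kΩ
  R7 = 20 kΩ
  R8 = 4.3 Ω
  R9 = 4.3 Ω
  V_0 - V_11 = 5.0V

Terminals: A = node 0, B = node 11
Nodal analysis, taking node 11 as the 0 V reference.
Source V1 fixes V_0 = 5 V.
KCL at each unknown node (sum of currents leaving = 0; resistances in Ω):
  Node 1: (V_1 - 5)/39000 + (V_1 - V_2)/750 + (V_1 - V_5)/2.4 = 0
  Node 2: (V_2 - V_1)/750 + (V_2 - V_3)/6.2 + (V_2 - V_6)/430 = 0
  Node 3: (V_3 - V_2)/6.2 + (V_3 - V_7)/30 = 0
  Node 4: (V_4 - V_5)/300 + (V_4 - 5)/9100 + (V_4 - V_8)/4.7 = 0
  Node 5: (V_5 - V_4)/300 + (V_5 - V_6)/30000 + (V_5 - V_1)/2.4 + (V_5 - V_9)/1100 = 0
  Node 6: (V_6 - V_5)/30000 + (V_6 - V_7)/16000 + (V_6 - V_2)/430 + (V_6 - V_10)/1.5 = 0
  Node 7: (V_7 - V_6)/16000 + (V_7 - V_3)/30 + (V_7 - 0)/30000 = 0
  Node 8: (V_8 - V_9)/20000 + (V_8 - V_4)/4.7 = 0
  Node 9: (V_9 - V_8)/20000 + (V_9 - V_10)/4.3 + (V_9 - V_5)/1100 = 0
  Node 10: (V_10 - V_9)/4.3 + (V_10 - 0)/4.3 + (V_10 - V_6)/1.5 = 0
Collecting terms (coefficients in siemens):
  0.418·V_1 - 0.001333·V_2 - 0.4167·V_5 = 0.0001282
  0.1649·V_2 - 0.001333·V_1 - 0.1613·V_3 - 0.002326·V_6 = 0
  0.1946·V_3 - 0.1613·V_2 - 0.03333·V_7 = 0
  0.2162·V_4 - 0.003333·V_5 - 0.2128·V_8 = 0.0005495
  0.4209·V_5 - 0.4167·V_1 - 0.003333·V_4 - 0.00003333·V_6 - 0.0009091·V_9 = 0
  0.6691·V_6 - 0.002326·V_2 - 0.00003333·V_5 - 0.0000625·V_7 - 0.6667·V_10 = 0
  0.03343·V_7 - 0.03333·V_3 - 0.0000625·V_6 = 0
  0.2128·V_8 - 0.2128·V_4 - 0.00005·V_9 = 0
  0.2335·V_9 - 0.0009091·V_5 - 0.00005·V_8 - 0.2326·V_10 = 0
  1.132·V_10 - 0.6667·V_6 - 0.2326·V_9 = 0
Solving these 10 simultaneous equations (Gaussian elimination) gives:
  V_1 = 0.3326 V, V_2 = 0.1201 V, V_3 = 0.12 V, V_4 = 0.4751 V
  V_5 = 0.333 V, V_6 = 0.003071 V, V_7 = 0.1197 V, V_8 = 0.475 V
  V_9 = 0.004023 V, V_10 = 0.002636 V
Power in each resistor, P = (ΔV)²/R:
  P_R1 = (5 - 0.3326)²/39000 = 0.0005586 W
  P_R2 = (0.3326 - 0.1201)²/750 = 0.00006021 W
  P_R3 = (0.1201 - 0.12)²/6.2 = 0.0000000007881 W
  P_R4 = (0.4751 - 0.333)²/300 = 0.00006732 W
  P_R5 = (0.333 - 0.003071)²/30000 = 0.000003628 W
  P_R6 = (0.003071 - 0.1197)²/16000 = 0.0000008495 W
  P_R7 = (0.475 - 0.004023)²/20000 = 0.00001109 W
  P_R8 = (0.004023 - 0.002636)²/4.3 = 0.0000004475 W
  P_R9 = (0.002636 - 0)²/4.3 = 0.000001615 W
  P_R10 = (5 - 0.4751)²/9100 = 0.00225 W
  P_R11 = (0.3326 - 0.333)²/2.4 = 0.00000006429 W
  P_R12 = (0.1201 - 0.003071)²/430 = 0.00003183 W
  P_R13 = (0.12 - 0.1197)²/30 = 0.000000003814 W
  P_R14 = (0.4751 - 0.475)²/4.7 = 0.000000002606 W
  P_R15 = (0.333 - 0.004023)²/1100 = 0.00009836 W
  P_R16 = (0.003071 - 0.002636)²/1.5 = 0.0000001265 W
  P_R17 = (0.1197 - 0)²/30000 = 0.0000004772 W
P_total = P_R1 + P_R2 + P_R3 + P_R4 + P_R5 + P_R6 + P_R7 + P_R8 + P_R9 + P_R10 + P_R11 + P_R12 + P_R13 + P_R14 + P_R15 + P_R16 + P_R17 = 0.003085 W

Final answer: 0.003085 W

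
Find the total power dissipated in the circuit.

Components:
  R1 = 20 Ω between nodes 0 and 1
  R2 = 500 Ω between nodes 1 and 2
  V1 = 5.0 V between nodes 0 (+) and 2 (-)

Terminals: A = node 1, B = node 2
Nodal analysis, taking node 2 as the 0 V reference.
Source V1 fixes V_0 = 5 V.
KCL at each unknown node (sum of currents leaving = 0; resistances in Ω):
  Node 1: (V_1 - 5)/20 + (V_1 - 0)/500 = 0
Collecting terms: 0.052 × V_1 = 0.25  =>  V_1 = 4.808 V
Power in each resistor, P = (ΔV)²/R:
  P_R1 = (5 - 4.808)²/20 = 0.001849 W
  P_R2 = (4.808 - 0)²/500 = 0.04623 W
P_total = P_R1 + P_R2 = 0.04808 W

Final answer: 0.04808 W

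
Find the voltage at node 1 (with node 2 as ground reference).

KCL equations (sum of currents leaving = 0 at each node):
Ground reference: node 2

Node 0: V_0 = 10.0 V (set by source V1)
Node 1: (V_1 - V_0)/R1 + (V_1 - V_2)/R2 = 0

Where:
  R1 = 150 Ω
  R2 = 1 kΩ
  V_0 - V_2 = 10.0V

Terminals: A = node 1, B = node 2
Nodal analysis, taking node 2 as the 0 V reference.
Source V1 fixes V_0 = 10 V.
KCL at each unknown node (sum of currents leaving = 0; resistances in Ω):
  Node 1: (V_1 - 10)/150 + (V_1 - 0)/1000 = 0
Collecting terms: 0.007667 × V_1 = 0.06667  =>  V_1 = 8.696 V
The requested potential is V_1 = 8.696 V.

Final answer: V_1 = 8.696 V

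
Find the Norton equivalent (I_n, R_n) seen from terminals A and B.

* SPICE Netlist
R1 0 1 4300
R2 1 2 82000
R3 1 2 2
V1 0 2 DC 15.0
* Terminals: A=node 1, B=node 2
Find the Thévenin equivalent first; then I_n = V_th/R_th and R_n = R_th.
Step 1 — V_th is the open-circuit voltage V_A - V_B (nothing connected across the terminals).
Nodal analysis, taking node 2 as the 0 V reference.
Source V1 fixes V_0 = 15 V.
KCL at each unknown node (sum of currents leaving = 0; resistances in Ω):
  Node 1: (V_1 - 15)/4300 + (V_1 - 0)/82000 + (V_1 - 0)/2 = 0
Collecting terms: 0.5002 × V_1 = 0.003488  =>  V_1 = 0.006973 V
V_th = V_1 - V_2 = 0.006973 - 0 = 0.006973 V
Step 2 — R_th: zero the source — replace V1 by a short circuit (node 2 merges into node 0) — and find the resistance seen between A (node 1) and B (node 0).
Reduce the network between node 1 (A) and node 0 (B) by series/parallel combination:
  Rp1 = R1 ‖ R2 ‖ R3 (parallel, all between nodes 0 and 1) = 1/(1/4300 + 1/82000 + 1/2) = 1.999 Ω
R_th = 1.999 Ω
I_n = V_th/R_th = 0.006973/1.999 = 0.003488 A, and R_n = R_th = 1.999 Ω

Final answer: I_n = 0.003488 A, R_n = 1.999 Ω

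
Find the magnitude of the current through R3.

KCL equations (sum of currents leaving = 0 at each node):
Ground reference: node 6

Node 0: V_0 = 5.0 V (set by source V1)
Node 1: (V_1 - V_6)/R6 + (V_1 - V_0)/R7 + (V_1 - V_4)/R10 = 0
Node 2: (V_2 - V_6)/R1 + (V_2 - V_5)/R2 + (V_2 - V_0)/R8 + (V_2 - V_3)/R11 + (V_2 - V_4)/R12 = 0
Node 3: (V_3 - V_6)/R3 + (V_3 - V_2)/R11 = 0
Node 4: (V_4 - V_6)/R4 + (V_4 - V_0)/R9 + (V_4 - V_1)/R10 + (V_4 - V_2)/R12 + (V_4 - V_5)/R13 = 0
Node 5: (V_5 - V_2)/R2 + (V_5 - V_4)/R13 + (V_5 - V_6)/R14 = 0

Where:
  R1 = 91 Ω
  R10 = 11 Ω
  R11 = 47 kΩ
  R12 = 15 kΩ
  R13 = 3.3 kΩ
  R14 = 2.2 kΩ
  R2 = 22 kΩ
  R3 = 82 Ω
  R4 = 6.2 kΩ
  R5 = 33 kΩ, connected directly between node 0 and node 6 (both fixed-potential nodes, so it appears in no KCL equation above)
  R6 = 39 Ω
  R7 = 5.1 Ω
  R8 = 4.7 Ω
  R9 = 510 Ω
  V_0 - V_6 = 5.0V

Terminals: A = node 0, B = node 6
Nodal analysis, taking node 6 as the 0 V reference.
Source V1 fixes V_0 = 5 V.
KCL at each unknown node (sum of currents leaving = 0; resistances in Ω):
  Node 1: (V_1 - 0)/39 + (V_1 - 5)/5.1 + (V_1 - V_4)/11 = 0
  Node 2: (V_2 - 0)/91 + (V_2 - V_5)/22000 + (V_2 - 5)/4.7 + (V_2 - V_3)/47000 + (V_2 - V_4)/15000 = 0
  Node 3: (V_3 - 0)/82 + (V_3 - V_2)/47000 = 0
  Node 4: (V_4 - 0)/6200 + (V_4 - 5)/510 + (V_4 - V_1)/11 + (V_4 - V_2)/15000 + (V_4 - V_5)/3300 = 0
  Node 5: (V_5 - V_2)/22000 + (V_5 - V_4)/3300 + (V_5 - 0)/2200 = 0
Collecting terms (coefficients in siemens):
  0.3126·V_1 - 0.09091·V_4 = 0.9804
  0.2239·V_2 - 0.00002128·V_3 - 0.00006667·V_4 - 0.00004545·V_5 = 1.064
  0.01222·V_3 - 0.00002128·V_2 = 0
  0.0934·V_4 - 0.09091·V_1 - 0.00006667·V_2 - 0.000303·V_5 = 0.009804
  0.000803·V_5 - 0.00004545·V_2 - 0.000303·V_4 = 0
Solving these 5 simultaneous equations (Gaussian elimination) gives:
  V_1 = 4.42 V, V_2 = 4.753 V, V_3 = 0.008279 V, V_4 = 4.417 V
  V_5 = 1.936 V
I_R3 = (V_3 - V_6)/R3 = (0.008279 - 0)/82 = 0.000101 A
|I_R3| = 0.000101 A

Final answer: |I_R3| = 0.000101 A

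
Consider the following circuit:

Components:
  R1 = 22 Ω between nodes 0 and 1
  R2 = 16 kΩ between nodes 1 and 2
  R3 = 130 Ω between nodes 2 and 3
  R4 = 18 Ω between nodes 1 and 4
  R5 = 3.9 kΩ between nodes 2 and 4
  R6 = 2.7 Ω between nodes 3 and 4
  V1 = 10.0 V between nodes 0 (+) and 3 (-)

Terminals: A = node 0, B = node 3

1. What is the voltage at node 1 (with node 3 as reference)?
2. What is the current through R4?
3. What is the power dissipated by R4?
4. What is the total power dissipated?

Nodal analysis, taking node 3 as the 0 V reference.
Source V1 fixes V_0 = 10 V.
KCL at each unknown node (sum of currents leaving = 0; resistances in Ω):
  Node 1: (V_1 - 10)/22 + (V_1 - V_2)/16000 + (V_1 - V_4)/18 = 0
  Node 2: (V_2 - V_1)/16000 + (V_2 - 0)/130 + (V_2 - V_4)/3900 = 0
  Node 4: (V_4 - V_1)/18 + (V_4 - V_2)/3900 + (V_4 - 0)/2.7 = 0
Collecting terms (coefficients in siemens):
  0.1011·V_1 - 0.0000625·V_2 - 0.05556·V_4 = 0.4545
  0.008011·V_2 - 0.0000625·V_1 - 0.0002564·V_4 = 0
  0.4262·V_4 - 0.05556·V_1 - 0.0002564·V_2 = 0
Solving these 3 simultaneous equations (Gaussian elimination) gives:
  V_1 = 4.844 V, V_2 = 0.05801 V, V_4 = 0.6315 V
Part 1:
  Read off the nodal solution: V_1 = 4.844 V
Part 2:
  I_R4 = (V_1 - V_4)/R4 = (4.844 - 0.6315)/18 = 0.234 A
  Magnitude: I_R4 = 0.234 A
Part 3:
  I_R4 = (V_1 - V_4)/R4 = (4.844 - 0.6315)/18 = 0.234 A
  P_R4 = I_R4² × R4 = (0.234)² × 18 = 0.986 W
Part 4:
  Power in each resistor, P = (ΔV)²/R:
    P_R1 = (10 - 4.844)²/22 = 1.208 W
    P_R2 = (4.844 - 0.05801)²/16000 = 0.001432 W
    P_R3 = (0.05801 - 0)²/130 = 0.00002588 W
    P_R4 = (4.844 - 0.6315)²/18 = 0.986 W
    P_R5 = (0.05801 - 0.6315)²/3900 = 0.00008434 W
    P_R6 = (0 - 0.6315)²/2.7 = 0.1477 W
  P_total = P_R1 + P_R2 + P_R3 + P_R4 + P_R5 + P_R6 = 2.343 W

Final answers:
1. V_1 = 4.844 V
2. I_R4 = 0.234 A
3. P_R4 = 0.986 W
4. P_total = 2.343 W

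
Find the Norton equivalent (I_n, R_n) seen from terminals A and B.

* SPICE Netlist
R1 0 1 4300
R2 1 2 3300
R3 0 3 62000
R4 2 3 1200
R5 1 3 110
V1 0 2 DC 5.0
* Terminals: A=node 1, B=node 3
Find the Thévenin equivalent first; then I_n = V_th/R_th and R_n = R_th.
Step 1 — V_th is the open-circuit voltage V_A - V_B (nothing connected across the terminals).
Nodal analysis, taking node 2 as the 0 V reference.
Source V1 fixes V_0 = 5 V.
KCL at each unknown node (sum of currents leaving = 0; resistances in Ω):
  Node 1: (V_1 - 5)/4300 + (V_1 - 0)/3300 + (V_1 - V_3)/110 = 0
  Node 3: (V_3 - 5)/62000 + (V_3 - 0)/1200 + (V_3 - V_1)/110 = 0
Collecting terms (coefficients in siemens):
  0.009626·V_1 - 0.009091·V_3 = 0.001163
  0.00994·V_3 - 0.009091·V_1 = 0.00008065
Determinant D = (0.009626)(0.00994) - (-0.009091)(-0.009091) = 0.00001305
V_1 = [(0.001163)(0.00994) - (-0.009091)(0.00008065)]/D = 0.9422 V
V_3 = [(0.009626)(0.00008065) - (0.001163)(-0.009091)]/D = 0.8698 V
V_th = V_1 - V_3 = 0.9422 - 0.8698 = 0.0724 V
Step 2 — R_th: zero the source — replace V1 by a short circuit (node 2 merges into node 0) — and find the resistance seen between A (node 1) and B (node 3).
Reduce the network between node 1 (A) and node 3 (B) by series/parallel combination:
  Rp1 = R1 ‖ R2 (parallel, both between nodes 0 and 1) = 1/(1/4300 + 1/3300) = 1867 Ω
  Rp2 = R3 ‖ R4 (parallel, both between nodes 0 and 3) = 1/(1/62000 + 1/1200) = 1177 Ω
  Rs1 = Rp1 + Rp2 (series, joined only at node 0) = 1867 + 1177 = 3044 Ω
  Rp3 = R5 ‖ Rs1 (parallel, both between nodes 1 and 3) = 1/(1/110 + 1/3044) = 106.2 Ω
R_th = 106.2 Ω
I_n = V_th/R_th = 0.0724/106.2 = 0.000682 A, and R_n = R_th = 106.2 Ω

Final answer: I_n = 0.000682 A, R_n = 106.2 Ω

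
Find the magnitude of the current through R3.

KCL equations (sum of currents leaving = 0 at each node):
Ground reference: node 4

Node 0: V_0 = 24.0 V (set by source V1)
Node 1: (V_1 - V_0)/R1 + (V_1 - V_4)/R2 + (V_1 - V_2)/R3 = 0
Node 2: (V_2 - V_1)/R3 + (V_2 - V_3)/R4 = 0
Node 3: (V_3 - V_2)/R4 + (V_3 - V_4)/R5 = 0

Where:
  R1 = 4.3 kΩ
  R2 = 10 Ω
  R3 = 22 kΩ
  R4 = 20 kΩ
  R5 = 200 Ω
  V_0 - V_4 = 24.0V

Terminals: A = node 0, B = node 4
Nodal analysis, taking node 4 as the 0 V reference.
Source V1 fixes V_0 = 24 V.
KCL at each unknown node (sum of currents leaving = 0; resistances in Ω):
  Node 1: (V_1 - 24)/4300 + (V_1 - 0)/10 + (V_1 - V_2)/22000 = 0
  Node 2: (V_2 - V_1)/22000 + (V_2 - V_3)/20000 = 0
  Node 3: (V_3 - V_2)/20000 + (V_3 - 0)/200 = 0
Collecting terms (coefficients in siemens):
  0.1003·V_1 - 0.00004545·V_2 = 0.005581
  0.00009545·V_2 - 0.00004545·V_1 - 0.00005·V_3 = 0
  0.00505·V_3 - 0.00005·V_2 = 0
Solving these 3 simultaneous equations (Gaussian elimination) gives:
  V_1 = 0.05567 V, V_2 = 0.02665 V, V_3 = 0.0002638 V
I_R3 = (V_1 - V_2)/R3 = (0.05567 - 0.02665)/22000 = 0.000001319 A
|I_R3| = 0.000001319 A

Final answer: |I_R3| = 1.319e-06 A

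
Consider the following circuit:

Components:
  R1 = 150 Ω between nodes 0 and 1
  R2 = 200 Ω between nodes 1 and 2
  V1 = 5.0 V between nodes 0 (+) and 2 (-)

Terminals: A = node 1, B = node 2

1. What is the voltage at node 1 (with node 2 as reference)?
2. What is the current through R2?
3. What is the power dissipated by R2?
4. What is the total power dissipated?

Nodal analysis, taking node 2 as the 0 V reference.
Source V1 fixes V_0 = 5 V.
KCL at each unknown node (sum of currents leaving = 0; resistances in Ω):
  Node 1: (V_1 - 5)/150 + (V_1 - 0)/200 = 0
Collecting terms: 0.01167 × V_1 = 0.03333  =>  V_1 = 2.857 V
Part 1:
  Read off the nodal solution: V_1 = 2.857 V
Part 2:
  I_R2 = (V_1 - V_2)/R2 = (2.857 - 0)/200 = 0.01429 A
  Magnitude: I_R2 = 0.01429 A
Part 3:
  I_R2 = (V_1 - V_2)/R2 = (2.857 - 0)/200 = 0.01429 A
  P_R2 = I_R2² × R2 = (0.01429)² × 200 = 0.04082 W
Part 4:
  Power in each resistor, P = (ΔV)²/R:
    P_R1 = (5 - 2.857)²/150 = 0.03061 W
    P_R2 = (2.857 - 0)²/200 = 0.04082 W
  P_total = P_R1 + P_R2 = 0.07143 W

Final answers:
1. V_1 = 2.857 V
2. I_R2 = 0.01429 A
3. P_R2 = 0.04082 W
4. P_total = 0.07143 W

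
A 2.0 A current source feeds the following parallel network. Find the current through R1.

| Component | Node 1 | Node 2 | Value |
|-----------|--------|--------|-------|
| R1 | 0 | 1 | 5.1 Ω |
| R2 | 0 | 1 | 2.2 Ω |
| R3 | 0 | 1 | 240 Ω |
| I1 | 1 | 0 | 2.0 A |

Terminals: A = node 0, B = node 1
All resistors sit directly between nodes 0 and 1, so they are in parallel and share one voltage V; the full source current 2 A splits among them.
1/R_par = 1/5.1 + 1/2.2 + 1/240 = 0.6548 S  =>  R_par = 1.527 Ω
V = I × R_par = 2 × 1.527 = 3.054 V
I_R1 = V/R1 = 3.054/5.1 = 0.5989 A

Final answer: 0.5989 A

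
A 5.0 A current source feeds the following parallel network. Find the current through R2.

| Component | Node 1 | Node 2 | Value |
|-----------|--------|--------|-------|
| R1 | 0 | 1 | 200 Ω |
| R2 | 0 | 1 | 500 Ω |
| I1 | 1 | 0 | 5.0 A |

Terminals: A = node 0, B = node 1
All resistors sit directly between nodes 0 and 1, so they are in parallel and share one voltage V; the full source current 5 A splits among them.
1/R_par = 1/200 + 1/500 = 0.007 S  =>  R_par = 142.9 Ω
V = I × R_par = 5 × 142.9 = 714.3 V
I_R2 = V/R2 = 714.3/500 = 1.429 A

Final answer: 1.429 A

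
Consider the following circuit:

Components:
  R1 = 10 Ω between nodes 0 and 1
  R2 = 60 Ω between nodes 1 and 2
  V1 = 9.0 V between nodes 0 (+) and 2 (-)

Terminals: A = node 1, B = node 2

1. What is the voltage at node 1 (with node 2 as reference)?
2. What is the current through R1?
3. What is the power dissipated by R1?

Nodal analysis, taking node 2 as the 0 V reference.
Source V1 fixes V_0 = 9 V.
KCL at each unknown node (sum of currents leaving = 0; resistances in Ω):
  Node 1: (V_1 - 9)/10 + (V_1 - 0)/60 = 0
Collecting terms: 0.1167 × V_1 = 0.9  =>  V_1 = 7.714 V
Part 1:
  Read off the nodal solution: V_1 = 7.714 V
Part 2:
  I_R1 = (V_0 - V_1)/R1 = (9 - 7.714)/10 = 0.1286 A
  Magnitude: I_R1 = 0.1286 A
Part 3:
  I_R1 = (V_0 - V_1)/R1 = (9 - 7.714)/10 = 0.1286 A
  P_R1 = I_R1² × R1 = (0.1286)² × 10 = 0.1653 W

Final answers:
1. V_1 = 7.714 V
2. I_R1 = 0.1286 A
3. P_R1 = 0.1653 W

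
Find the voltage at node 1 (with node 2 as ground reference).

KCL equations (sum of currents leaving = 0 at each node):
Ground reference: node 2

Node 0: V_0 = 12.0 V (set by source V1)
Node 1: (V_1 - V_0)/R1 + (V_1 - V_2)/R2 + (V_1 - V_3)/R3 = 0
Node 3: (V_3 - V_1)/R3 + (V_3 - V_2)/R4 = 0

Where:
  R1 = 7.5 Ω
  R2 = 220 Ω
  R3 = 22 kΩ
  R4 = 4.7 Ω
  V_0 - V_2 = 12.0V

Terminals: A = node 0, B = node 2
Nodal analysis, taking node 2 as the 0 V reference.
Source V1 fixes V_0 = 12 V.
KCL at each unknown node (sum of currents leaving = 0; resistances in Ω):
  Node 1: (V_1 - 12)/7.5 + (V_1 - 0)/220 + (V_1 - V_3)/22000 = 0
  Node 3: (V_3 - V_1)/22000 + (V_3 - 0)/4.7 = 0
Collecting terms (coefficients in siemens):
  0.1379·V_1 - 0.00004545·V_3 = 1.6
  0.2128·V_3 - 0.00004545·V_1 = 0
Determinant D = (0.1379)(0.2128) - (-0.00004545)(-0.00004545) = 0.02935
V_1 = [(1.6)(0.2128) - (-0.00004545)(0)]/D = 11.6 V
V_3 = [(0.1379)(0) - (1.6)(-0.00004545)]/D = 0.002478 V
The requested potential is V_1 = 11.6 V.

Final answer: V_1 = 11.6 V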